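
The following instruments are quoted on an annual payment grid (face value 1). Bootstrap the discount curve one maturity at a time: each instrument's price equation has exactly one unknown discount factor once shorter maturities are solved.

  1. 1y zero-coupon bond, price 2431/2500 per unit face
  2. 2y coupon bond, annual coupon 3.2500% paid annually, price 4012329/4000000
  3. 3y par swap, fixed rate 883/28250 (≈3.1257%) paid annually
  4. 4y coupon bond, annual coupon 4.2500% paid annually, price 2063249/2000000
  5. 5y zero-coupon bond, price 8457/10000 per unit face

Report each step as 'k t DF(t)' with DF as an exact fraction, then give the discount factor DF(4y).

1 1 2431/2500
2 2 9409/10000
3 3 9117/10000
4 4 1093/1250
5 5 8457/10000
DF(4y) = 1093/1250 ≈ 0.874400

step 1 [1y] zero: DF = P = 2431/2500 ≈ 0.972400
step 2 [2y] bond c/1=13/400: DF=(4012329/4000000 − 13/400·(0.972400))/(1+13/400) = 9409/10000 ≈ 0.940900
step 3 [3y] swap r/1=883/28250: DF=(1 − 883/28250·(0.972400+0.940900))/(1+883/28250) = 9117/10000 ≈ 0.911700
step 4 [4y] bond c/1=17/400: DF=(2063249/2000000 − 17/400·(0.972400+0.940900+0.911700))/(1+17/400) = 1093/1250 ≈ 0.874400
step 5 [5y] zero: DF = P = 8457/10000 ≈ 0.845700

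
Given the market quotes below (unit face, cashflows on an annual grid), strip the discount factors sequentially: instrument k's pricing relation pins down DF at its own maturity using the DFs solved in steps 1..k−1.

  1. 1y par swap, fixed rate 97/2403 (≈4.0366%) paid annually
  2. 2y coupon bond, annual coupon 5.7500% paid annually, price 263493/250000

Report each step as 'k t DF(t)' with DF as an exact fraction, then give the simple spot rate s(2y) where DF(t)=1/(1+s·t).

step 1 [1y] swap r/1=97/2403: DF=(1 − 97/2403·(0))/(1+97/2403) = 2403/2500 ≈ 0.961200
step 2 [2y] bond c/1=23/400: DF=(263493/250000 − 23/400·(0.961200))/(1+23/400) = 2361/2500 ≈ 0.944400

1 1 2403/2500
2 2 2361/2500
s(2y) = (1/(2361/2500) − 1)/(2) = 139/4722 ≈ 2.9437%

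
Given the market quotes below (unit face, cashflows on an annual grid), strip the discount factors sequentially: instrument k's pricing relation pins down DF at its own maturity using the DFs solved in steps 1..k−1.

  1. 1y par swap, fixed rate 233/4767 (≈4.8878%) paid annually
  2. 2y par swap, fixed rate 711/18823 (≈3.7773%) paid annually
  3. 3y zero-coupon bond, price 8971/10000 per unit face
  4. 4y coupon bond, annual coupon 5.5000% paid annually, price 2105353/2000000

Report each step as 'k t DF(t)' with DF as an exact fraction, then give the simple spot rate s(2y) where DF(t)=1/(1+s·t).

1 1 4767/5000
2 2 9289/10000
3 3 8971/10000
4 4 8529/10000
s(2y) = (1/(9289/10000) − 1)/(2) = 711/18578 ≈ 3.8271%

step 1 [1y] swap r/1=233/4767: DF=(1 − 233/4767·(0))/(1+233/4767) = 4767/5000 ≈ 0.953400
step 2 [2y] swap r/1=711/18823: DF=(1 − 711/18823·(0.953400))/(1+711/18823) = 9289/10000 ≈ 0.928900
step 3 [3y] zero: DF = P = 8971/10000 ≈ 0.897100
step 4 [4y] bond c/1=11/200: DF=(2105353/2000000 − 11/200·(0.953400+0.928900+0.897100))/(1+11/200) = 8529/10000 ≈ 0.852900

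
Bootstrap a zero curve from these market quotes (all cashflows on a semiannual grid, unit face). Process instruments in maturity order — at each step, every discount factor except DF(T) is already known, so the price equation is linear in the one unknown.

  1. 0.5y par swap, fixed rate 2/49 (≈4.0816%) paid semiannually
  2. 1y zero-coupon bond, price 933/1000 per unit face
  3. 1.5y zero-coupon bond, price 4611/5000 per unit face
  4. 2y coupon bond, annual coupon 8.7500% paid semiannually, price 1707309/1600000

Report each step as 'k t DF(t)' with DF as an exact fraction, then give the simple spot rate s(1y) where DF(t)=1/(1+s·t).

1 1/2 49/50
2 1 933/1000
3 3/2 4611/5000
4 2 1807/2000
s(1y) = (1/(933/1000) − 1)/(1) = 67/933 ≈ 7.1811%

step 1 [0.5y] swap r/2=1/49: DF=(1 − 1/49·(0))/(1+1/49) = 49/50 ≈ 0.980000
step 2 [1y] zero: DF = P = 933/1000 ≈ 0.933000
step 3 [1.5y] zero: DF = P = 4611/5000 ≈ 0.922200
step 4 [2y] bond c/2=7/160: DF=(1707309/1600000 − 7/160·(0.980000+0.933000+0.922200))/(1+7/160) = 1807/2000 ≈ 0.903500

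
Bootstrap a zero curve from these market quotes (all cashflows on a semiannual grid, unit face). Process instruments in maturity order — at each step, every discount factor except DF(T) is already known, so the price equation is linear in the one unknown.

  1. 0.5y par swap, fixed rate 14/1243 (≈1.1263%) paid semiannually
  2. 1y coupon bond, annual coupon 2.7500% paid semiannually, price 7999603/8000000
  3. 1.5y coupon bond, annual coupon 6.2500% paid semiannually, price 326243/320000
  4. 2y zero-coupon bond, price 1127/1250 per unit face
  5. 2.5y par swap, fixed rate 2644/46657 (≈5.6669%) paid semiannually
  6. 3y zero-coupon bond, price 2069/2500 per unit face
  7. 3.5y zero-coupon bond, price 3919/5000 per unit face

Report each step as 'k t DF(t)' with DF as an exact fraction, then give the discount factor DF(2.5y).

step 1 [0.5y] swap r/2=7/1243: DF=(1 − 7/1243·(0))/(1+7/1243) = 1243/1250 ≈ 0.994400
step 2 [1y] bond c/2=11/800: DF=(7999603/8000000 − 11/800·(0.994400))/(1+11/800) = 9729/10000 ≈ 0.972900
step 3 [1.5y] bond c/2=1/32: DF=(326243/320000 − 1/32·(0.994400+0.972900))/(1+1/32) = 929/1000 ≈ 0.929000
step 4 [2y] zero: DF = P = 1127/1250 ≈ 0.901600
step 5 [2.5y] swap r/2=1322/46657: DF=(1 − 1322/46657·(0.994400+0.972900+0.929000+0.901600))/(1+1322/46657) = 4339/5000 ≈ 0.867800
step 6 [3y] zero: DF = P = 2069/2500 ≈ 0.827600
step 7 [3.5y] zero: DF = P = 3919/5000 ≈ 0.783800

1 1/2 1243/1250
2 1 9729/10000
3 3/2 929/1000
4 2 1127/1250
5 5/2 4339/5000
6 3 2069/2500
7 7/2 3919/5000
DF(2.5y) = 4339/5000 ≈ 0.867800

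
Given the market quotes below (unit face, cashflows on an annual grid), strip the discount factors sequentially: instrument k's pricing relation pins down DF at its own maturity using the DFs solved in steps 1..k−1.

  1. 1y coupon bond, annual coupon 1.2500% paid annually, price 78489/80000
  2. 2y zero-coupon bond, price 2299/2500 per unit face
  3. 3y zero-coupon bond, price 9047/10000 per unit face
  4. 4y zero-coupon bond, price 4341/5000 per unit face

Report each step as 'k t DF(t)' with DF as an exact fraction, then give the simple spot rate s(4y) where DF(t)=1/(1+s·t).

1 1 969/1000
2 2 2299/2500
3 3 9047/10000
4 4 4341/5000
s(4y) = (1/(4341/5000) − 1)/(4) = 659/17364 ≈ 3.7952%

step 1 [1y] bond c/1=1/80: DF=(78489/80000 − 1/80·(0))/(1+1/80) = 969/1000 ≈ 0.969000
step 2 [2y] zero: DF = P = 2299/2500 ≈ 0.919600
step 3 [3y] zero: DF = P = 9047/10000 ≈ 0.904700
step 4 [4y] zero: DF = P = 4341/5000 ≈ 0.868200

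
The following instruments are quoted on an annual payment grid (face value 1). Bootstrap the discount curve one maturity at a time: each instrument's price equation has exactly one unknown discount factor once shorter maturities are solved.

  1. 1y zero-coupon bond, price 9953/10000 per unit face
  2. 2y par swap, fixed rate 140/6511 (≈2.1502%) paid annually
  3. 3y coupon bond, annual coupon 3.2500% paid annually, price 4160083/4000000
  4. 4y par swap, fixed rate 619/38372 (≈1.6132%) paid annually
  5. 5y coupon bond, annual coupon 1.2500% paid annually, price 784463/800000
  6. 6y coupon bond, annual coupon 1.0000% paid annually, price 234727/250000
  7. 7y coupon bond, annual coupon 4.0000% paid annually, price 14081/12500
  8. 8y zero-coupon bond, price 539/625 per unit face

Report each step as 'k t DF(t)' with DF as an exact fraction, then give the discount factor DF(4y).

1 1 9953/10000
2 2 479/500
3 3 4729/5000
4 4 9381/10000
5 5 9211/10000
6 6 353/400
7 7 4331/5000
8 8 539/625
DF(4y) = 9381/10000 ≈ 0.938100

step 1 [1y] zero: DF = P = 9953/10000 ≈ 0.995300
step 2 [2y] swap r/1=140/6511: DF=(1 − 140/6511·(0.995300))/(1+140/6511) = 479/500 ≈ 0.958000
step 3 [3y] bond c/1=13/400: DF=(4160083/4000000 − 13/400·(0.995300+0.958000))/(1+13/400) = 4729/5000 ≈ 0.945800
step 4 [4y] swap r/1=619/38372: DF=(1 − 619/38372·(0.995300+0.958000+0.945800))/(1+619/38372) = 9381/10000 ≈ 0.938100
step 5 [5y] bond c/1=1/80: DF=(784463/800000 − 1/80·(0.995300+0.958000+0.945800+0.938100))/(1+1/80) = 9211/10000 ≈ 0.921100
step 6 [6y] bond c/1=1/100: DF=(234727/250000 − 1/100·(0.995300+0.958000+0.945800+0.938100+0.921100))/(1+1/100) = 353/400 ≈ 0.882500
step 7 [7y] bond c/1=1/25: DF=(14081/12500 − 1/25·(0.995300+0.958000+0.945800+0.938100+0.921100+0.882500))/(1+1/25) = 4331/5000 ≈ 0.866200
step 8 [8y] zero: DF = P = 539/625 ≈ 0.862400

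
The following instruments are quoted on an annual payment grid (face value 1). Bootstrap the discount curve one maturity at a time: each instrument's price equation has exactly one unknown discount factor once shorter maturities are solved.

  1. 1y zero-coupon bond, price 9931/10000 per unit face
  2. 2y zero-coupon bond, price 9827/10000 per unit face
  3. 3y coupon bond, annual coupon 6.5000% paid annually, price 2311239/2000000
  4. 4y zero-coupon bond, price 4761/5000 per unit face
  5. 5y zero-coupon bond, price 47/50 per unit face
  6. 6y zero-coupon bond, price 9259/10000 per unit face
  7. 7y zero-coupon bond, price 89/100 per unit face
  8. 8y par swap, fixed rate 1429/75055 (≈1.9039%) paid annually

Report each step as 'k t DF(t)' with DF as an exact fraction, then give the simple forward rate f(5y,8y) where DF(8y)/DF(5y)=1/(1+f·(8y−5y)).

step 1 [1y] zero: DF = P = 9931/10000 ≈ 0.993100
step 2 [2y] zero: DF = P = 9827/10000 ≈ 0.982700
step 3 [3y] bond c/1=13/200: DF=(2311239/2000000 − 13/200·(0.993100+0.982700))/(1+13/200) = 1929/2000 ≈ 0.964500
step 4 [4y] zero: DF = P = 4761/5000 ≈ 0.952200
step 5 [5y] zero: DF = P = 47/50 ≈ 0.940000
step 6 [6y] zero: DF = P = 9259/10000 ≈ 0.925900
step 7 [7y] zero: DF = P = 89/100 ≈ 0.890000
step 8 [8y] swap r/1=1429/75055: DF=(1 − 1429/75055·(0.993100+0.982700+0.964500+0.952200+0.940000+0.925900+0.890000))/(1+1429/75055) = 8571/10000 ≈ 0.857100

1 1 9931/10000
2 2 9827/10000
3 3 1929/2000
4 4 4761/5000
5 5 47/50
6 6 9259/10000
7 7 89/100
8 8 8571/10000
f(5y,8y) = ((47/50)/(8571/10000) − 1)/(3) = 829/25713 ≈ 3.2241%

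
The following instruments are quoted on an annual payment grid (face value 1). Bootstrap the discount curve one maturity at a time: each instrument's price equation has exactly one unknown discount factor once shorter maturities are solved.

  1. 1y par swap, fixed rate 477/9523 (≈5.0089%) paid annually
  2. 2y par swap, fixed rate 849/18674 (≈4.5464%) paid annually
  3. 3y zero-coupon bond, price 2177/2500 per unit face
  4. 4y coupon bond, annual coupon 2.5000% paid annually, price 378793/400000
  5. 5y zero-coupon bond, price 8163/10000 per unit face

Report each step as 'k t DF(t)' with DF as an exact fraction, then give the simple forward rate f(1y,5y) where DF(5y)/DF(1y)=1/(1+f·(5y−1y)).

step 1 [1y] swap r/1=477/9523: DF=(1 − 477/9523·(0))/(1+477/9523) = 9523/10000 ≈ 0.952300
step 2 [2y] swap r/1=849/18674: DF=(1 − 849/18674·(0.952300))/(1+849/18674) = 9151/10000 ≈ 0.915100
step 3 [3y] zero: DF = P = 2177/2500 ≈ 0.870800
step 4 [4y] bond c/1=1/40: DF=(378793/400000 − 1/40·(0.952300+0.915100+0.870800))/(1+1/40) = 8571/10000 ≈ 0.857100
step 5 [5y] zero: DF = P = 8163/10000 ≈ 0.816300

1 1 9523/10000
2 2 9151/10000
3 3 2177/2500
4 4 8571/10000
5 5 8163/10000
f(1y,5y) = ((9523/10000)/(8163/10000) − 1)/(4) = 340/8163 ≈ 4.1651%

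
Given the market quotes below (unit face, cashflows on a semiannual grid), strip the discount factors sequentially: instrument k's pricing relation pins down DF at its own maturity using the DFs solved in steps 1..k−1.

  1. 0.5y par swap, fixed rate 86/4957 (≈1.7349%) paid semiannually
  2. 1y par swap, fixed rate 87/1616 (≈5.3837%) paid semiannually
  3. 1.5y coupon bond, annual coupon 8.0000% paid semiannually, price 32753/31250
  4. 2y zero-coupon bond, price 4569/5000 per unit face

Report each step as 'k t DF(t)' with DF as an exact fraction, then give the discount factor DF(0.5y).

1 1/2 4957/5000
2 1 4739/5000
3 3/2 2333/2500
4 2 4569/5000
DF(0.5y) = 4957/5000 ≈ 0.991400

step 1 [0.5y] swap r/2=43/4957: DF=(1 − 43/4957·(0))/(1+43/4957) = 4957/5000 ≈ 0.991400
step 2 [1y] swap r/2=87/3232: DF=(1 − 87/3232·(0.991400))/(1+87/3232) = 4739/5000 ≈ 0.947800
step 3 [1.5y] bond c/2=1/25: DF=(32753/31250 − 1/25·(0.991400+0.947800))/(1+1/25) = 2333/2500 ≈ 0.933200
step 4 [2y] zero: DF = P = 4569/5000 ≈ 0.913800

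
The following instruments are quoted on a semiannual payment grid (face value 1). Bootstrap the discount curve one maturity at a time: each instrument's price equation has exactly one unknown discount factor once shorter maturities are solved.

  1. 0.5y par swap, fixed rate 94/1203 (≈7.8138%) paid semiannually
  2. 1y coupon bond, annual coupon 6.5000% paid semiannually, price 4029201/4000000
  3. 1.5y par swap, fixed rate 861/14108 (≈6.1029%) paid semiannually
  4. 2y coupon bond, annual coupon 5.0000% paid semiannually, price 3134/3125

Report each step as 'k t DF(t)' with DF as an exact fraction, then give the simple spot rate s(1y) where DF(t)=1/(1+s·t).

step 1 [0.5y] swap r/2=47/1203: DF=(1 − 47/1203·(0))/(1+47/1203) = 1203/1250 ≈ 0.962400
step 2 [1y] bond c/2=13/400: DF=(4029201/4000000 − 13/400·(0.962400))/(1+13/400) = 9453/10000 ≈ 0.945300
step 3 [1.5y] swap r/2=861/28216: DF=(1 − 861/28216·(0.962400+0.945300))/(1+861/28216) = 9139/10000 ≈ 0.913900
step 4 [2y] bond c/2=1/40: DF=(3134/3125 − 1/40·(0.962400+0.945300+0.913900))/(1+1/40) = 1137/1250 ≈ 0.909600

1 1/2 1203/1250
2 1 9453/10000
3 3/2 9139/10000
4 2 1137/1250
s(1y) = (1/(9453/10000) − 1)/(1) = 547/9453 ≈ 5.7865%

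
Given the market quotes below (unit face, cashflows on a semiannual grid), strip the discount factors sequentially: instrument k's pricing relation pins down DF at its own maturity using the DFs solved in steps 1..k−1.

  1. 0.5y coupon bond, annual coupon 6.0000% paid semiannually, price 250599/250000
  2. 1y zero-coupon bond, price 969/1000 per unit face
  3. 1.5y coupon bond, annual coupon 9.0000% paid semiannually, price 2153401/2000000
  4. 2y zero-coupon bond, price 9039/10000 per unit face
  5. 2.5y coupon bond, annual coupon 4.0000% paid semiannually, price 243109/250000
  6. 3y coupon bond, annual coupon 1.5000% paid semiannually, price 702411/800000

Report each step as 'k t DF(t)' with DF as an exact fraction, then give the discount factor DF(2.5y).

1 1/2 2433/2500
2 1 969/1000
3 3/2 9467/10000
4 2 9039/10000
5 5/2 879/1000
6 3 8367/10000
DF(2.5y) = 879/1000 ≈ 0.879000

step 1 [0.5y] bond c/2=3/100: DF=(250599/250000 − 3/100·(0))/(1+3/100) = 2433/2500 ≈ 0.973200
step 2 [1y] zero: DF = P = 969/1000 ≈ 0.969000
step 3 [1.5y] bond c/2=9/200: DF=(2153401/2000000 − 9/200·(0.973200+0.969000))/(1+9/200) = 9467/10000 ≈ 0.946700
step 4 [2y] zero: DF = P = 9039/10000 ≈ 0.903900
step 5 [2.5y] bond c/2=1/50: DF=(243109/250000 − 1/50·(0.973200+0.969000+0.946700+0.903900))/(1+1/50) = 879/1000 ≈ 0.879000
step 6 [3y] bond c/2=3/400: DF=(702411/800000 − 3/400·(0.973200+0.969000+0.946700+0.903900+0.879000))/(1+3/400) = 8367/10000 ≈ 0.836700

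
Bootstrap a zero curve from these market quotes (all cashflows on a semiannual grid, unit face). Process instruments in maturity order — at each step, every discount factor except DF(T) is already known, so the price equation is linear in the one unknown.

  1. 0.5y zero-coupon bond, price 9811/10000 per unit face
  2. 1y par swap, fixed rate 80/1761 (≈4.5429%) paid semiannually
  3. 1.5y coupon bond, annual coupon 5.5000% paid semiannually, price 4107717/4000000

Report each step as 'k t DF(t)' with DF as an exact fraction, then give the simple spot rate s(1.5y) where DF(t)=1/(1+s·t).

1 1/2 9811/10000
2 1 239/250
3 3/2 2369/2500
s(1.5y) = (1/(2369/2500) − 1)/(3/2) = 262/7107 ≈ 3.6865%

step 1 [0.5y] zero: DF = P = 9811/10000 ≈ 0.981100
step 2 [1y] swap r/2=40/1761: DF=(1 − 40/1761·(0.981100))/(1+40/1761) = 239/250 ≈ 0.956000
step 3 [1.5y] bond c/2=11/400: DF=(4107717/4000000 − 11/400·(0.981100+0.956000))/(1+11/400) = 2369/2500 ≈ 0.947600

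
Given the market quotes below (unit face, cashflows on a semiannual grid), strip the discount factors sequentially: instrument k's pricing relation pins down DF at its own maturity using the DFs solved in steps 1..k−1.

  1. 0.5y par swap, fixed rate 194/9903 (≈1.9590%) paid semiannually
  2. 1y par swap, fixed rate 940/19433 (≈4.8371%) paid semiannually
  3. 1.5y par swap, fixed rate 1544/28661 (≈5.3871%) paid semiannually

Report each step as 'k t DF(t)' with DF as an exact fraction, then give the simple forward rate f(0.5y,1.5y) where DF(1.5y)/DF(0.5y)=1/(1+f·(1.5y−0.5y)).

step 1 [0.5y] swap r/2=97/9903: DF=(1 − 97/9903·(0))/(1+97/9903) = 9903/10000 ≈ 0.990300
step 2 [1y] swap r/2=470/19433: DF=(1 − 470/19433·(0.990300))/(1+470/19433) = 953/1000 ≈ 0.953000
step 3 [1.5y] swap r/2=772/28661: DF=(1 − 772/28661·(0.990300+0.953000))/(1+772/28661) = 2307/2500 ≈ 0.922800

1 1/2 9903/10000
2 1 953/1000
3 3/2 2307/2500
f(0.5y,1.5y) = ((9903/10000)/(2307/2500) − 1)/(1) = 225/3076 ≈ 7.3147%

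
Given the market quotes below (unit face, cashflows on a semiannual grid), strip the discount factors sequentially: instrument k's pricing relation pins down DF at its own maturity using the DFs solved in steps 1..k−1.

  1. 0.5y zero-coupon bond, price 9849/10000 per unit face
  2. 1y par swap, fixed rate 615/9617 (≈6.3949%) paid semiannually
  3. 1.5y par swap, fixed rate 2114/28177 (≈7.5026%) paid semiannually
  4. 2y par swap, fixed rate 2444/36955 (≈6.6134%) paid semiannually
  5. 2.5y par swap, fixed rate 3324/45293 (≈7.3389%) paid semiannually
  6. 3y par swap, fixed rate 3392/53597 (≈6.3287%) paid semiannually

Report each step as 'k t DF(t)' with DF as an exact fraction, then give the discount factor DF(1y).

1 1/2 9849/10000
2 1 1877/2000
3 3/2 8943/10000
4 2 4389/5000
5 5/2 4169/5000
6 3 519/625
DF(1y) = 1877/2000 ≈ 0.938500

step 1 [0.5y] zero: DF = P = 9849/10000 ≈ 0.984900
step 2 [1y] swap r/2=615/19234: DF=(1 − 615/19234·(0.984900))/(1+615/19234) = 1877/2000 ≈ 0.938500
step 3 [1.5y] swap r/2=1057/28177: DF=(1 − 1057/28177·(0.984900+0.938500))/(1+1057/28177) = 8943/10000 ≈ 0.894300
step 4 [2y] swap r/2=1222/36955: DF=(1 − 1222/36955·(0.984900+0.938500+0.894300))/(1+1222/36955) = 4389/5000 ≈ 0.877800
step 5 [2.5y] swap r/2=1662/45293: DF=(1 − 1662/45293·(0.984900+0.938500+0.894300+0.877800))/(1+1662/45293) = 4169/5000 ≈ 0.833800
step 6 [3y] swap r/2=1696/53597: DF=(1 − 1696/53597·(0.984900+0.938500+0.894300+0.877800+0.833800))/(1+1696/53597) = 519/625 ≈ 0.830400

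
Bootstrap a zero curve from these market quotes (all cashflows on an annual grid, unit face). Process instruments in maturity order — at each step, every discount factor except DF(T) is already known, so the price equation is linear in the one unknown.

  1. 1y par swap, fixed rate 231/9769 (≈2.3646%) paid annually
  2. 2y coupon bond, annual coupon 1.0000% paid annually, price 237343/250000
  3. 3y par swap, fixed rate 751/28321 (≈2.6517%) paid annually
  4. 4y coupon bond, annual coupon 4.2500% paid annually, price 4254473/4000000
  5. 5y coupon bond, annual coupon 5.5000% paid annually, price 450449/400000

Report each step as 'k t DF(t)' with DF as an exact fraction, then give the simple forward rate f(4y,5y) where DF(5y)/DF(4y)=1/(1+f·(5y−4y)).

step 1 [1y] swap r/1=231/9769: DF=(1 − 231/9769·(0))/(1+231/9769) = 9769/10000 ≈ 0.976900
step 2 [2y] bond c/1=1/100: DF=(237343/250000 − 1/100·(0.976900))/(1+1/100) = 9303/10000 ≈ 0.930300
step 3 [3y] swap r/1=751/28321: DF=(1 − 751/28321·(0.976900+0.930300))/(1+751/28321) = 9249/10000 ≈ 0.924900
step 4 [4y] bond c/1=17/400: DF=(4254473/4000000 − 17/400·(0.976900+0.930300+0.924900))/(1+17/400) = 1131/1250 ≈ 0.904800
step 5 [5y] bond c/1=11/200: DF=(450449/400000 − 11/200·(0.976900+0.930300+0.924900+0.904800))/(1+11/200) = 4363/5000 ≈ 0.872600

1 1 9769/10000
2 2 9303/10000
3 3 9249/10000
4 4 1131/1250
5 5 4363/5000
f(4y,5y) = ((1131/1250)/(4363/5000) − 1)/(1) = 161/4363 ≈ 3.6901%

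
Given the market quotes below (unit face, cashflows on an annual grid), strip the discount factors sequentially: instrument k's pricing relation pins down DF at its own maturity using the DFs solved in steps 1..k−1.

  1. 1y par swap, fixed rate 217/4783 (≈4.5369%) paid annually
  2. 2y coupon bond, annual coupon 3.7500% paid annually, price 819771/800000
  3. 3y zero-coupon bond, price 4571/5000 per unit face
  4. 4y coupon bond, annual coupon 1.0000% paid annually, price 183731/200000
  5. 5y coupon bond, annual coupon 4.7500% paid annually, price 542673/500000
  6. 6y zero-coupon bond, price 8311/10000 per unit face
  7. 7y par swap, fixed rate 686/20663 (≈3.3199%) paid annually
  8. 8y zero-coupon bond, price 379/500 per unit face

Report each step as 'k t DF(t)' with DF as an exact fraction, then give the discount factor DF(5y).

1 1 4783/5000
2 2 9531/10000
3 3 4571/5000
4 4 551/625
5 5 8681/10000
6 6 8311/10000
7 7 3971/5000
8 8 379/500
DF(5y) = 8681/10000 ≈ 0.868100

step 1 [1y] swap r/1=217/4783: DF=(1 − 217/4783·(0))/(1+217/4783) = 4783/5000 ≈ 0.956600
step 2 [2y] bond c/1=3/80: DF=(819771/800000 − 3/80·(0.956600))/(1+3/80) = 9531/10000 ≈ 0.953100
step 3 [3y] zero: DF = P = 4571/5000 ≈ 0.914200
step 4 [4y] bond c/1=1/100: DF=(183731/200000 − 1/100·(0.956600+0.953100+0.914200))/(1+1/100) = 551/625 ≈ 0.881600
step 5 [5y] bond c/1=19/400: DF=(542673/500000 − 19/400·(0.956600+0.953100+0.914200+0.881600))/(1+19/400) = 8681/10000 ≈ 0.868100
step 6 [6y] zero: DF = P = 8311/10000 ≈ 0.831100
step 7 [7y] swap r/1=686/20663: DF=(1 − 686/20663·(0.956600+0.953100+0.914200+0.881600+0.868100+0.831100))/(1+686/20663) = 3971/5000 ≈ 0.794200
step 8 [8y] zero: DF = P = 379/500 ≈ 0.758000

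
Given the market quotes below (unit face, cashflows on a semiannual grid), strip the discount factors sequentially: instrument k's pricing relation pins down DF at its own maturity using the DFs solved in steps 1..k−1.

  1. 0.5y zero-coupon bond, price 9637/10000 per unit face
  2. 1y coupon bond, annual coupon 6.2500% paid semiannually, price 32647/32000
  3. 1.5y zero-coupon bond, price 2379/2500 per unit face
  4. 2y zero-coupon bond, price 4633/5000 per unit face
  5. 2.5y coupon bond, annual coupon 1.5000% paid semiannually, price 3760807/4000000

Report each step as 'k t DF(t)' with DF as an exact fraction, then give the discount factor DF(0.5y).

step 1 [0.5y] zero: DF = P = 9637/10000 ≈ 0.963700
step 2 [1y] bond c/2=1/32: DF=(32647/32000 − 1/32·(0.963700))/(1+1/32) = 9601/10000 ≈ 0.960100
step 3 [1.5y] zero: DF = P = 2379/2500 ≈ 0.951600
step 4 [2y] zero: DF = P = 4633/5000 ≈ 0.926600
step 5 [2.5y] bond c/2=3/400: DF=(3760807/4000000 − 3/400·(0.963700+0.960100+0.951600+0.926600))/(1+3/400) = 9049/10000 ≈ 0.904900

1 1/2 9637/10000
2 1 9601/10000
3 3/2 2379/2500
4 2 4633/5000
5 5/2 9049/10000
DF(0.5y) = 9637/10000 ≈ 0.963700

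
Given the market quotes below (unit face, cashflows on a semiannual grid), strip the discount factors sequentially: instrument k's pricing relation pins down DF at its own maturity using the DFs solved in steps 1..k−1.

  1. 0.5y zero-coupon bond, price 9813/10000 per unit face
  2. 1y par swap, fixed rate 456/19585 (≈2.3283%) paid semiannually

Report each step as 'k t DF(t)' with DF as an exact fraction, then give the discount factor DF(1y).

1 1/2 9813/10000
2 1 2443/2500
DF(1y) = 2443/2500 ≈ 0.977200

step 1 [0.5y] zero: DF = P = 9813/10000 ≈ 0.981300
step 2 [1y] swap r/2=228/19585: DF=(1 − 228/19585·(0.981300))/(1+228/19585) = 2443/2500 ≈ 0.977200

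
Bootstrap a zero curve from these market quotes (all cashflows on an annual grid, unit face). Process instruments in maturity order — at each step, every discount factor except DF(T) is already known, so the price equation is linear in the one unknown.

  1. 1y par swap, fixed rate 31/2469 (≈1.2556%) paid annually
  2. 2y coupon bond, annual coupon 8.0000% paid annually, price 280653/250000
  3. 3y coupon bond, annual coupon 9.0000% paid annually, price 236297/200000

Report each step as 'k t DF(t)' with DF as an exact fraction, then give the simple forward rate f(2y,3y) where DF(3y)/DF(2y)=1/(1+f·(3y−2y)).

1 1 2469/2500
2 2 9663/10000
3 3 4613/5000
f(2y,3y) = ((9663/10000)/(4613/5000) − 1)/(1) = 437/9226 ≈ 4.7366%

step 1 [1y] swap r/1=31/2469: DF=(1 − 31/2469·(0))/(1+31/2469) = 2469/2500 ≈ 0.987600
step 2 [2y] bond c/1=2/25: DF=(280653/250000 − 2/25·(0.987600))/(1+2/25) = 9663/10000 ≈ 0.966300
step 3 [3y] bond c/1=9/100: DF=(236297/200000 − 9/100·(0.987600+0.966300))/(1+9/100) = 4613/5000 ≈ 0.922600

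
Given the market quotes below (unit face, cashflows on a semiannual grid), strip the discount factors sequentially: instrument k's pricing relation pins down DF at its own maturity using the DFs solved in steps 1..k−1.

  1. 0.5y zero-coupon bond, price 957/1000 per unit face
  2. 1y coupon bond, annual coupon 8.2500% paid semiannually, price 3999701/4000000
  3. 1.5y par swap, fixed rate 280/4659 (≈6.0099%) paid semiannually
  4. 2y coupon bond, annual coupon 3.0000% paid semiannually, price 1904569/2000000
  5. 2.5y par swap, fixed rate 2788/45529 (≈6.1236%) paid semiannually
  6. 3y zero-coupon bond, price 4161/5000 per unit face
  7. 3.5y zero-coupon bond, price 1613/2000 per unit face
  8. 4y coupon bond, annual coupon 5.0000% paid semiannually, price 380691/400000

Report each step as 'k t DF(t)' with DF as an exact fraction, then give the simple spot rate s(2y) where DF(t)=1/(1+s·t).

step 1 [0.5y] zero: DF = P = 957/1000 ≈ 0.957000
step 2 [1y] bond c/2=33/800: DF=(3999701/4000000 − 33/800·(0.957000))/(1+33/800) = 1153/1250 ≈ 0.922400
step 3 [1.5y] swap r/2=140/4659: DF=(1 − 140/4659·(0.957000+0.922400))/(1+140/4659) = 229/250 ≈ 0.916000
step 4 [2y] bond c/2=3/200: DF=(1904569/2000000 − 3/200·(0.957000+0.922400+0.916000))/(1+3/200) = 8969/10000 ≈ 0.896900
step 5 [2.5y] swap r/2=1394/45529: DF=(1 − 1394/45529·(0.957000+0.922400+0.916000+0.896900))/(1+1394/45529) = 4303/5000 ≈ 0.860600
step 6 [3y] zero: DF = P = 4161/5000 ≈ 0.832200
step 7 [3.5y] zero: DF = P = 1613/2000 ≈ 0.806500
step 8 [4y] bond c/2=1/40: DF=(380691/400000 − 1/40·(0.957000+0.922400+0.916000+0.896900+0.860600+0.832200+0.806500))/(1+1/40) = 311/400 ≈ 0.777500

1 1/2 957/1000
2 1 1153/1250
3 3/2 229/250
4 2 8969/10000
5 5/2 4303/5000
6 3 4161/5000
7 7/2 1613/2000
8 4 311/400
s(2y) = (1/(8969/10000) − 1)/(2) = 1031/17938 ≈ 5.7476%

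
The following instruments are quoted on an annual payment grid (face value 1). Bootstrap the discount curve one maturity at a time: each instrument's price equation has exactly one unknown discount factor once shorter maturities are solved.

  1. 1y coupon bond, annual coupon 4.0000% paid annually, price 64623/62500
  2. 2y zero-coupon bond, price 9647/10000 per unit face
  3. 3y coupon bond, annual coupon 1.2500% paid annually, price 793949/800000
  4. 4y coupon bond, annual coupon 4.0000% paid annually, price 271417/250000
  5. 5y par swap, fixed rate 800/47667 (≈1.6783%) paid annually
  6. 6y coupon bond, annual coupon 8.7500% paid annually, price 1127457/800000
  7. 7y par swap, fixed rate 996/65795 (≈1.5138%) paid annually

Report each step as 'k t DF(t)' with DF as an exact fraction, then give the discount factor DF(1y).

1 1 4971/5000
2 2 9647/10000
3 3 239/250
4 4 4659/5000
5 5 23/25
6 6 2281/2500
7 7 2251/2500
DF(1y) = 4971/5000 ≈ 0.994200

step 1 [1y] bond c/1=1/25: DF=(64623/62500 − 1/25·(0))/(1+1/25) = 4971/5000 ≈ 0.994200
step 2 [2y] zero: DF = P = 9647/10000 ≈ 0.964700
step 3 [3y] bond c/1=1/80: DF=(793949/800000 − 1/80·(0.994200+0.964700))/(1+1/80) = 239/250 ≈ 0.956000
step 4 [4y] bond c/1=1/25: DF=(271417/250000 − 1/25·(0.994200+0.964700+0.956000))/(1+1/25) = 4659/5000 ≈ 0.931800
step 5 [5y] swap r/1=800/47667: DF=(1 − 800/47667·(0.994200+0.964700+0.956000+0.931800))/(1+800/47667) = 23/25 ≈ 0.920000
step 6 [6y] bond c/1=7/80: DF=(1127457/800000 − 7/80·(0.994200+0.964700+0.956000+0.931800+0.920000))/(1+7/80) = 2281/2500 ≈ 0.912400
step 7 [7y] swap r/1=996/65795: DF=(1 − 996/65795·(0.994200+0.964700+0.956000+0.931800+0.920000+0.912400))/(1+996/65795) = 2251/2500 ≈ 0.900400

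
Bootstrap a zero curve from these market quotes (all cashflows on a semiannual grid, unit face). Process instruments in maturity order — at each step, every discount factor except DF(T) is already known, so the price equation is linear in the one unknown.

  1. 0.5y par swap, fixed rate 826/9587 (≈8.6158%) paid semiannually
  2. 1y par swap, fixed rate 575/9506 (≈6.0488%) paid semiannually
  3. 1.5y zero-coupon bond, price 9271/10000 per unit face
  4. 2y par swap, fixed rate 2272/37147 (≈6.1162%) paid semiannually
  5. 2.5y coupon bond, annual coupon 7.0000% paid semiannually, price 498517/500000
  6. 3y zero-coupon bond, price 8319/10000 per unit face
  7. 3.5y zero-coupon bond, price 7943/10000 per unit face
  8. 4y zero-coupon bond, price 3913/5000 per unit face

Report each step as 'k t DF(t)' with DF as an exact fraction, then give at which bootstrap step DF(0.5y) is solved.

step 1 [0.5y] swap r/2=413/9587: DF=(1 − 413/9587·(0))/(1+413/9587) = 9587/10000 ≈ 0.958700
step 2 [1y] swap r/2=575/19012: DF=(1 − 575/19012·(0.958700))/(1+575/19012) = 377/400 ≈ 0.942500
step 3 [1.5y] zero: DF = P = 9271/10000 ≈ 0.927100
step 4 [2y] swap r/2=1136/37147: DF=(1 − 1136/37147·(0.958700+0.942500+0.927100))/(1+1136/37147) = 554/625 ≈ 0.886400
step 5 [2.5y] bond c/2=7/200: DF=(498517/500000 − 7/200·(0.958700+0.942500+0.927100+0.886400))/(1+7/200) = 8377/10000 ≈ 0.837700
step 6 [3y] zero: DF = P = 8319/10000 ≈ 0.831900
step 7 [3.5y] zero: DF = P = 7943/10000 ≈ 0.794300
step 8 [4y] zero: DF = P = 3913/5000 ≈ 0.782600

1 1/2 9587/10000
2 1 377/400
3 3/2 9271/10000
4 2 554/625
5 5/2 8377/10000
6 3 8319/10000
7 7/2 7943/10000
8 4 3913/5000
DF(0.5y) is solved at step 1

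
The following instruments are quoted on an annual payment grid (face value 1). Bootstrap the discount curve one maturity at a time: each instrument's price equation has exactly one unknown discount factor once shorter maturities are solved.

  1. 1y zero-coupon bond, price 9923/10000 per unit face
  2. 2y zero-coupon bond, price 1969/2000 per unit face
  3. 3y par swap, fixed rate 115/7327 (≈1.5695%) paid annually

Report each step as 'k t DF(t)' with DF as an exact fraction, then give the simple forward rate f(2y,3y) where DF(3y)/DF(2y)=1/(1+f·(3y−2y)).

1 1 9923/10000
2 2 1969/2000
3 3 477/500
f(2y,3y) = ((1969/2000)/(477/500) − 1)/(1) = 61/1908 ≈ 3.1971%

step 1 [1y] zero: DF = P = 9923/10000 ≈ 0.992300
step 2 [2y] zero: DF = P = 1969/2000 ≈ 0.984500
step 3 [3y] swap r/1=115/7327: DF=(1 − 115/7327·(0.992300+0.984500))/(1+115/7327) = 477/500 ≈ 0.954000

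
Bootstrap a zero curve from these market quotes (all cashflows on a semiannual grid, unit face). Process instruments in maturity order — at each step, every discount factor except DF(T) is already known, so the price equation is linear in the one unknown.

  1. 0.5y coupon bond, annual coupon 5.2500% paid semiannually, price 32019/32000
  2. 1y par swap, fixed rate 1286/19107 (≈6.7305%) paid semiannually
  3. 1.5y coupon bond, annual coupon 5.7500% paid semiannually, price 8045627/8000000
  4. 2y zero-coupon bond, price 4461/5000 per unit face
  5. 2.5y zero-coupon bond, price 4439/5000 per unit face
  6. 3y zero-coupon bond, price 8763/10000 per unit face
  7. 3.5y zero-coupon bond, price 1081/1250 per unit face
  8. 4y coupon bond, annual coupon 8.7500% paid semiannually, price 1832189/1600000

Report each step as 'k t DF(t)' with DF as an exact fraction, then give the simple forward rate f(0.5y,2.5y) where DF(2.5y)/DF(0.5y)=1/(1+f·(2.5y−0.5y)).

step 1 [0.5y] bond c/2=21/800: DF=(32019/32000 − 21/800·(0))/(1+21/800) = 39/40 ≈ 0.975000
step 2 [1y] swap r/2=643/19107: DF=(1 − 643/19107·(0.975000))/(1+643/19107) = 9357/10000 ≈ 0.935700
step 3 [1.5y] bond c/2=23/800: DF=(8045627/8000000 − 23/800·(0.975000+0.935700))/(1+23/800) = 4621/5000 ≈ 0.924200
step 4 [2y] zero: DF = P = 4461/5000 ≈ 0.892200
step 5 [2.5y] zero: DF = P = 4439/5000 ≈ 0.887800
step 6 [3y] zero: DF = P = 8763/10000 ≈ 0.876300
step 7 [3.5y] zero: DF = P = 1081/1250 ≈ 0.864800
step 8 [4y] bond c/2=7/160: DF=(1832189/1600000 − 7/160·(0.975000+0.935700+0.924200+0.892200+0.887800+0.876300+0.864800))/(1+7/160) = 8307/10000 ≈ 0.830700

1 1/2 39/40
2 1 9357/10000
3 3/2 4621/5000
4 2 4461/5000
5 5/2 4439/5000
6 3 8763/10000
7 7/2 1081/1250
8 4 8307/10000
f(0.5y,2.5y) = ((39/40)/(4439/5000) − 1)/(2) = 218/4439 ≈ 4.9110%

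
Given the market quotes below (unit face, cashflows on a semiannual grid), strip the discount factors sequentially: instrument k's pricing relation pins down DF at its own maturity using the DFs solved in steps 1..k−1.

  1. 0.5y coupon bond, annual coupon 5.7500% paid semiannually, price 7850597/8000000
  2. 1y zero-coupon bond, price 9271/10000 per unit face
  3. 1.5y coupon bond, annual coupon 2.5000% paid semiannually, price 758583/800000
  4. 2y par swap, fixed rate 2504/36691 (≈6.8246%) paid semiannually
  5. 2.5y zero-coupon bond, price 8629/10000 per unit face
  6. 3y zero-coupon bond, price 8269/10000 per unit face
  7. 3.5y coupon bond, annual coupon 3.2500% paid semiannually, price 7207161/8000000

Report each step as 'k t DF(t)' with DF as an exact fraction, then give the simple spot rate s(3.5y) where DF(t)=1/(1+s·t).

1 1/2 9539/10000
2 1 9271/10000
3 3/2 9133/10000
4 2 2187/2500
5 5/2 8629/10000
6 3 8269/10000
7 7/2 1001/1250
s(3.5y) = (1/(1001/1250) − 1)/(7/2) = 498/7007 ≈ 7.1072%

step 1 [0.5y] bond c/2=23/800: DF=(7850597/8000000 − 23/800·(0))/(1+23/800) = 9539/10000 ≈ 0.953900
step 2 [1y] zero: DF = P = 9271/10000 ≈ 0.927100
step 3 [1.5y] bond c/2=1/80: DF=(758583/800000 − 1/80·(0.953900+0.927100))/(1+1/80) = 9133/10000 ≈ 0.913300
step 4 [2y] swap r/2=1252/36691: DF=(1 − 1252/36691·(0.953900+0.927100+0.913300))/(1+1252/36691) = 2187/2500 ≈ 0.874800
step 5 [2.5y] zero: DF = P = 8629/10000 ≈ 0.862900
step 6 [3y] zero: DF = P = 8269/10000 ≈ 0.826900
step 7 [3.5y] bond c/2=13/800: DF=(7207161/8000000 − 13/800·(0.953900+0.927100+0.913300+0.874800+0.862900+0.826900))/(1+13/800) = 1001/1250 ≈ 0.800800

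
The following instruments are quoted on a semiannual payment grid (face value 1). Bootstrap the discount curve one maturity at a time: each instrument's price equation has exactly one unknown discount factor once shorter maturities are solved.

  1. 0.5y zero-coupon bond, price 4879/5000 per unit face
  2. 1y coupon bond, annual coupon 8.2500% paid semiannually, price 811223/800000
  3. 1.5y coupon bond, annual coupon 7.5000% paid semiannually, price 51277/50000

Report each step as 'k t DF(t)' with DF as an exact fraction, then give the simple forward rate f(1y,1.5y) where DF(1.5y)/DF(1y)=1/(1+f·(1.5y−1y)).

1 1/2 4879/5000
2 1 1169/1250
3 3/2 4597/5000
f(1y,1.5y) = ((1169/1250)/(4597/5000) − 1)/(1/2) = 158/4597 ≈ 3.4370%

step 1 [0.5y] zero: DF = P = 4879/5000 ≈ 0.975800
step 2 [1y] bond c/2=33/800: DF=(811223/800000 − 33/800·(0.975800))/(1+33/800) = 1169/1250 ≈ 0.935200
step 3 [1.5y] bond c/2=3/80: DF=(51277/50000 − 3/80·(0.975800+0.935200))/(1+3/80) = 4597/5000 ≈ 0.919400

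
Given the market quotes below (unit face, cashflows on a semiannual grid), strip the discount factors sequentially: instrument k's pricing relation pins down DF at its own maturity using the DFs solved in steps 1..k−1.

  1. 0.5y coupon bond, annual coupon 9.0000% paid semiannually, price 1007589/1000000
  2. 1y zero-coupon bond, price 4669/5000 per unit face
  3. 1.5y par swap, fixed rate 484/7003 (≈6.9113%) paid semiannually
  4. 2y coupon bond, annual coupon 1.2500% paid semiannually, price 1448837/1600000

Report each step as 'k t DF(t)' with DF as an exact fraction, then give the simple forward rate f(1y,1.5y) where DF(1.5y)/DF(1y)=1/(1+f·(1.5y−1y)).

step 1 [0.5y] bond c/2=9/200: DF=(1007589/1000000 − 9/200·(0))/(1+9/200) = 4821/5000 ≈ 0.964200
step 2 [1y] zero: DF = P = 4669/5000 ≈ 0.933800
step 3 [1.5y] swap r/2=242/7003: DF=(1 − 242/7003·(0.964200+0.933800))/(1+242/7003) = 1129/1250 ≈ 0.903200
step 4 [2y] bond c/2=1/160: DF=(1448837/1600000 − 1/160·(0.964200+0.933800+0.903200))/(1+1/160) = 353/400 ≈ 0.882500

1 1/2 4821/5000
2 1 4669/5000
3 3/2 1129/1250
4 2 353/400
f(1y,1.5y) = ((4669/5000)/(1129/1250) − 1)/(1/2) = 153/2258 ≈ 6.7759%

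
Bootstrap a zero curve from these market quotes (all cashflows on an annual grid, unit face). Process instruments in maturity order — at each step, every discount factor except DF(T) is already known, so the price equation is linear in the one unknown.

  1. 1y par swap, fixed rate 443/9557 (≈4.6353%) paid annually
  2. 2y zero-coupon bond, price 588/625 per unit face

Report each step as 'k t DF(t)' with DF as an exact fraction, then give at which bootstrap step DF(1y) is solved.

1 1 9557/10000
2 2 588/625
DF(1y) is solved at step 1

step 1 [1y] swap r/1=443/9557: DF=(1 − 443/9557·(0))/(1+443/9557) = 9557/10000 ≈ 0.955700
step 2 [2y] zero: DF = P = 588/625 ≈ 0.940800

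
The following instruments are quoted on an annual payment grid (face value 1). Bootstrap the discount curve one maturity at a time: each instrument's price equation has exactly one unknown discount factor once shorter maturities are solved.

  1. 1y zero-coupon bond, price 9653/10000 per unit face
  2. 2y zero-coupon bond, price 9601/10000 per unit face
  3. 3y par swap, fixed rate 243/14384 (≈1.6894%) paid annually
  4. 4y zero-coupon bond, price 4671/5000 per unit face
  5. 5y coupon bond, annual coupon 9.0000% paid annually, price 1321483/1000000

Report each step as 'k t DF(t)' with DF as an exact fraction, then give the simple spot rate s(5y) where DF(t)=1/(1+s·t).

step 1 [1y] zero: DF = P = 9653/10000 ≈ 0.965300
step 2 [2y] zero: DF = P = 9601/10000 ≈ 0.960100
step 3 [3y] swap r/1=243/14384: DF=(1 − 243/14384·(0.965300+0.960100))/(1+243/14384) = 4757/5000 ≈ 0.951400
step 4 [4y] zero: DF = P = 4671/5000 ≈ 0.934200
step 5 [5y] bond c/1=9/100: DF=(1321483/1000000 − 9/100·(0.965300+0.960100+0.951400+0.934200))/(1+9/100) = 8977/10000 ≈ 0.897700

1 1 9653/10000
2 2 9601/10000
3 3 4757/5000
4 4 4671/5000
5 5 8977/10000
s(5y) = (1/(8977/10000) − 1)/(5) = 1023/44885 ≈ 2.2792%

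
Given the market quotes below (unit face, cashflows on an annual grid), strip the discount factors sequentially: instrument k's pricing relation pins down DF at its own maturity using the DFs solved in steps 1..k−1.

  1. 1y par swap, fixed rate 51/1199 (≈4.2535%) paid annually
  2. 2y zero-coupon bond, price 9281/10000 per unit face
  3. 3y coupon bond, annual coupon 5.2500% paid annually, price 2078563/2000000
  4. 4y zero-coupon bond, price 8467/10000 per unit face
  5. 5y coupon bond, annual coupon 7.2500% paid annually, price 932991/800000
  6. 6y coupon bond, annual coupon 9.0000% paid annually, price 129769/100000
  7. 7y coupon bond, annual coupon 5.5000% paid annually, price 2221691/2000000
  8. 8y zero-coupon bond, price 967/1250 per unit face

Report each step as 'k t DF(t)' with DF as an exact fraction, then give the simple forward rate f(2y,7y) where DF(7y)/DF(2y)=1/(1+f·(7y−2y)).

step 1 [1y] swap r/1=51/1199: DF=(1 − 51/1199·(0))/(1+51/1199) = 1199/1250 ≈ 0.959200
step 2 [2y] zero: DF = P = 9281/10000 ≈ 0.928100
step 3 [3y] bond c/1=21/400: DF=(2078563/2000000 − 21/400·(0.959200+0.928100))/(1+21/400) = 8933/10000 ≈ 0.893300
step 4 [4y] zero: DF = P = 8467/10000 ≈ 0.846700
step 5 [5y] bond c/1=29/400: DF=(932991/800000 − 29/400·(0.959200+0.928100+0.893300+0.846700))/(1+29/400) = 4211/5000 ≈ 0.842200
step 6 [6y] bond c/1=9/100: DF=(129769/100000 − 9/100·(0.959200+0.928100+0.893300+0.846700+0.842200))/(1+9/100) = 1643/2000 ≈ 0.821500
step 7 [7y] bond c/1=11/200: DF=(2221691/2000000 − 11/200·(0.959200+0.928100+0.893300+0.846700+0.842200+0.821500))/(1+11/200) = 7771/10000 ≈ 0.777100
step 8 [8y] zero: DF = P = 967/1250 ≈ 0.773600

1 1 1199/1250
2 2 9281/10000
3 3 8933/10000
4 4 8467/10000
5 5 4211/5000
6 6 1643/2000
7 7 7771/10000
8 8 967/1250
f(2y,7y) = ((9281/10000)/(7771/10000) − 1)/(5) = 302/7771 ≈ 3.8862%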